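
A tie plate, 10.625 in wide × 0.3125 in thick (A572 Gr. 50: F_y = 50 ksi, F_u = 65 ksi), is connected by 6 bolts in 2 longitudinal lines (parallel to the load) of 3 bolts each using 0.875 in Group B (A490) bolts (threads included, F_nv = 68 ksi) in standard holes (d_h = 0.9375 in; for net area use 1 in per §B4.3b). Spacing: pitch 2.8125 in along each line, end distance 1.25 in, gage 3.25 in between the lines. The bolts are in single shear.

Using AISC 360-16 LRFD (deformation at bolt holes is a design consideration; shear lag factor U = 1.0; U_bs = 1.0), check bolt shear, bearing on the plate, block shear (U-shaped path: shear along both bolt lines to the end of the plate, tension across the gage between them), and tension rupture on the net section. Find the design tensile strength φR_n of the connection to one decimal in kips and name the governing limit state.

Bolt shear: A_b = π(0.875)²/4 = 0.60132 in². φR_n = 0.75 × 68 × 0.60132 × 6 × 1 = 184.0 kips.
Bearing (0.3125 in plate, F_u = 65 ksi): end bolts L_c = 1.25 − 0.9375/2 = 0.78125, R_n = min(1.2×0.78125×0.3125×65, 2.4×0.875×0.3125×65) = 19.043 kips/bolt; interior L_c = 2.8125 − 0.9375 = 1.875, R_n = 42.656 kips/bolt. φR_n = 0.75 × (2×19.043 + 4×42.656) = 156.5 kips.
Block shear: shear path 2×[1.25+2×2.8125] = 2×6.875 in, A_gv = 4.2969, A_nv = 2×(6.875 − 2.5×1)×0.3125 = 2.7344 in²; tension across gage: (3.25 − 1×1)×0.3125 = 0.70313 in². R_n = min(0.6×65×2.7344, 0.6×50×4.2969) + 1.0×65×0.70313 = min(106.64, 128.91) + 45.703 = 152.34 kips. φR_n = 0.75 × 152.34 = 114.3 kips.
Tension rupture (net): A_n = (10.625 − 2×1)×0.3125 = 2.6953 in² (U = 1.0, A_e = A_n). φR_n = 0.75 × 65 × 2.6953 = 131.4 kips.
Governing: min(184.0, 156.5, 114.3, 131.4) = 114.3 kips → block shear.

114.3 kips (block shear governs)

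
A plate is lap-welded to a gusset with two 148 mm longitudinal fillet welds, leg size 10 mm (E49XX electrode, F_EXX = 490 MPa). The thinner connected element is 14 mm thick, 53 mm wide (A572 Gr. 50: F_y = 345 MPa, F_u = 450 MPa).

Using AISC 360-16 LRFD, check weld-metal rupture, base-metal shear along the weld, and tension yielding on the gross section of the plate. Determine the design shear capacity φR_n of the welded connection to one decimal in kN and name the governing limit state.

230.4 kN (gross-section yield governs)

Weld metal: throat = 0.707×10 = 7.07 mm, L = 2×148 = 296 mm. φR_n = 0.75 × 0.6 × 490 × 7.07 × 296 = 461.4 kN.
Base metal shear (14 mm plate): yield φR_n = 1.0×0.6×345×14×296 = 857.8 kN; rupture φR_n = 0.75×0.6×450×14×296 = 839.2 kN; take 839.2 kN (rupture).
Tension yield (gross): A_g = 53×14 = 742 mm². φR_n = 0.90 × 345 × 742 = 230.4 kN.
Governing: min(461.4, 839.2, 230.4) = 230.4 kN → gross-section yield.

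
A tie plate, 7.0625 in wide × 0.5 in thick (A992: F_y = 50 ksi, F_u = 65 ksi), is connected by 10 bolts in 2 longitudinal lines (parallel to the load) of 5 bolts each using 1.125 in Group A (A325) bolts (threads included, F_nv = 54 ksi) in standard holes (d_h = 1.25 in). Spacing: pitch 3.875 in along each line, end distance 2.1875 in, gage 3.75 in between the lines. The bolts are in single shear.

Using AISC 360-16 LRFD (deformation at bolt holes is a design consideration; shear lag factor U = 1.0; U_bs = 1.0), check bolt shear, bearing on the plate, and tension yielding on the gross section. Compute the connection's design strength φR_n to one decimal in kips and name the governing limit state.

Bolt shear: A_b = π(1.125)²/4 = 0.99402 in². φR_n = 0.75 × 54 × 0.99402 × 10 × 1 = 402.6 kips.
Bearing (0.5 in plate, F_u = 65 ksi): end bolts L_c = 2.1875 − 1.25/2 = 1.5625, R_n = min(1.2×1.5625×0.5×65, 2.4×1.125×0.5×65) = 60.938 kips/bolt; interior L_c = 3.875 − 1.25 = 2.625, R_n = 87.75 kips/bolt. φR_n = 0.75 × (2×60.938 + 8×87.75) = 617.9 kips.
Tension yield (gross): A_g = 7.0625×0.5 = 3.5313 in². φR_n = 0.90 × 50 × 3.5313 = 158.9 kips.
Governing: min(402.6, 617.9, 158.9) = 158.9 kips → gross-section yield.

158.9 kips (gross-section yield governs)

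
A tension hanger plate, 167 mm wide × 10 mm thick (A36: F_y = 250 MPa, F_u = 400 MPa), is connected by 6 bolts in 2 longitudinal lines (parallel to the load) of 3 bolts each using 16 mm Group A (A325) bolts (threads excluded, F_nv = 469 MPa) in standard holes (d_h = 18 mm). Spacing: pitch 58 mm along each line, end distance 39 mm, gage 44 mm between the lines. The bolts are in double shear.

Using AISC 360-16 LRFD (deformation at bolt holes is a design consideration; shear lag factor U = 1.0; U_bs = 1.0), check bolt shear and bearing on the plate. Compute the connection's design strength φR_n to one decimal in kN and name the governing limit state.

676.8 kN (bearing governs)

Bolt shear: A_b = π(16)²/4 = 201.06 mm². φR_n = 0.75 × 469 × 201.06 × 6 × 2 = 848.7 kN.
Bearing (10 mm plate, F_u = 400 MPa): end bolts L_c = 39 − 18/2 = 30, R_n = min(1.2×30×10×400, 2.4×16×10×400) = 144 kN/bolt; interior L_c = 58 − 18 = 40, R_n = 153.6 kN/bolt. φR_n = 0.75 × (2×144 + 4×153.6) = 676.8 kN.
Governing: min(848.7, 676.8) = 676.8 kN → bearing.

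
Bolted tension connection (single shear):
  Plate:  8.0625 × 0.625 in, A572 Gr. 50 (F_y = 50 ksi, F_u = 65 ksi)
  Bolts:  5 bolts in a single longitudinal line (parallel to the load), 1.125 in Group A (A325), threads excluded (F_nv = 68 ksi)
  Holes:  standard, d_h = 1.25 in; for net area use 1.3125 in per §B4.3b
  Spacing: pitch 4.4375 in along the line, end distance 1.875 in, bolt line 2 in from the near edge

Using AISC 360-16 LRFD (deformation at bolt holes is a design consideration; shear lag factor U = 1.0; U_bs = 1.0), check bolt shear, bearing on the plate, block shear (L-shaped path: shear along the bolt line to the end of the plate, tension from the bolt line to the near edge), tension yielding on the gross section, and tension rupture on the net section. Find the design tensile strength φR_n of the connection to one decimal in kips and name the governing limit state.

205.7 kips (net-section rupture governs)

Bolt shear: A_b = π(1.125)²/4 = 0.99402 in². φR_n = 0.75 × 68 × 0.99402 × 5 × 1 = 253.5 kips.
Bearing (0.625 in plate, F_u = 65 ksi): end bolts L_c = 1.875 − 1.25/2 = 1.25, R_n = min(1.2×1.25×0.625×65, 2.4×1.125×0.625×65) = 60.938 kips/bolt; interior L_c = 4.4375 − 1.25 = 3.1875, R_n = 109.69 kips/bolt. φR_n = 0.75 × (1×60.938 + 4×109.69) = 374.8 kips.
Block shear: shear path 1×[1.875+4×4.4375] = 1×19.625 in, A_gv = 12.266, A_nv = 1×(19.625 − 4.5×1.3125)×0.625 = 8.5742 in²; tension to near edge: (2 − 0.5×1.3125)×0.625 = 0.83984 in². R_n = min(0.6×65×8.5742, 0.6×50×12.266) + 1.0×65×0.83984 = min(334.39, 367.98) + 54.59 = 388.98 kips. φR_n = 0.75 × 388.98 = 291.7 kips.
Tension yield (gross): A_g = 8.0625×0.625 = 5.0391 in². φR_n = 0.90 × 50 × 5.0391 = 226.8 kips.
Tension rupture (net): A_n = (8.0625 − 1×1.3125)×0.625 = 4.2188 in² (U = 1.0, A_e = A_n). φR_n = 0.75 × 65 × 4.2188 = 205.7 kips.
Governing: min(253.5, 374.8, 291.7, 226.8, 205.7) = 205.7 kips → net-section rupture.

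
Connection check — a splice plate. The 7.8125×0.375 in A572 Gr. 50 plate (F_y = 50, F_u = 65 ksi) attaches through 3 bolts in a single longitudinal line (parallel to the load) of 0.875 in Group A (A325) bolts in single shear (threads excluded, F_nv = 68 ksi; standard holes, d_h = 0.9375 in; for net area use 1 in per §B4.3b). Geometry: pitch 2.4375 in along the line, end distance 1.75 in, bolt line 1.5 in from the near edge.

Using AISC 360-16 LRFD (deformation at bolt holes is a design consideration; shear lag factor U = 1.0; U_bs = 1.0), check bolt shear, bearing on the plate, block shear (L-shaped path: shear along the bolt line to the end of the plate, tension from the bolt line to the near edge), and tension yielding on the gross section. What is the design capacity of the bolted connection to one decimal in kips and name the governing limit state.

63.5 kips (block shear governs)

Bolt shear: A_b = π(0.875)²/4 = 0.60132 in². φR_n = 0.75 × 68 × 0.60132 × 3 × 1 = 92.0 kips.
Bearing (0.375 in plate, F_u = 65 ksi): end bolts L_c = 1.75 − 0.9375/2 = 1.28125, R_n = min(1.2×1.28125×0.375×65, 2.4×0.875×0.375×65) = 37.477 kips/bolt; interior L_c = 2.4375 − 0.9375 = 1.5, R_n = 43.875 kips/bolt. φR_n = 0.75 × (1×37.477 + 2×43.875) = 93.9 kips.
Block shear: shear path 1×[1.75+2×2.4375] = 1×6.625 in, A_gv = 2.4844, A_nv = 1×(6.625 − 2.5×1)×0.375 = 1.5469 in²; tension to near edge: (1.5 − 0.5×1)×0.375 = 0.375 in². R_n = min(0.6×65×1.5469, 0.6×50×2.4844) + 1.0×65×0.375 = min(60.329, 74.532) + 24.375 = 84.704 kips. φR_n = 0.75 × 84.704 = 63.5 kips.
Tension yield (gross): A_g = 7.8125×0.375 = 2.9297 in². φR_n = 0.90 × 50 × 2.9297 = 131.8 kips.
Governing: min(92.0, 93.9, 63.5, 131.8) = 63.5 kips → block shear.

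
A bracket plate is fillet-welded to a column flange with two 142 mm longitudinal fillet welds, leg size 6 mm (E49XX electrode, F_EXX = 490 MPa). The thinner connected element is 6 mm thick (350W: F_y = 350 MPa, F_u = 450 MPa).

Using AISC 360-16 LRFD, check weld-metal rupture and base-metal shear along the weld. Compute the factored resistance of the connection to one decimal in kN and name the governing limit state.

Weld metal: throat = 0.707×6 = 4.242 mm, L = 2×142 = 284 mm. φR_n = 0.75 × 0.6 × 490 × 4.242 × 284 = 265.6 kN.
Base metal shear (6 mm plate): yield φR_n = 1.0×0.6×350×6×284 = 357.8 kN; rupture φR_n = 0.75×0.6×450×6×284 = 345.1 kN; take 345.1 kN (rupture).
Governing: min(265.6, 345.1) = 265.6 kN → weld metal.

265.6 kN (weld metal governs)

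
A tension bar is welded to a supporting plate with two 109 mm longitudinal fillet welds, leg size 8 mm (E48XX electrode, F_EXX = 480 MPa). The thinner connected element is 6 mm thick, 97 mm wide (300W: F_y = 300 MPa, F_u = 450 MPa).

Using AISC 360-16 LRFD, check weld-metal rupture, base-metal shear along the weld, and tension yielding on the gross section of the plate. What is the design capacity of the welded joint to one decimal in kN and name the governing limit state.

Weld metal: throat = 0.707×8 = 5.656 mm, L = 2×109 = 218 mm. φR_n = 0.75 × 0.6 × 480 × 5.656 × 218 = 266.3 kN.
Base metal shear (6 mm plate): yield φR_n = 1.0×0.6×300×6×218 = 235.4 kN; rupture φR_n = 0.75×0.6×450×6×218 = 264.9 kN; take 235.4 kN (yield).
Tension yield (gross): A_g = 97×6 = 582 mm². φR_n = 0.90 × 300 × 582 = 157.1 kN.
Governing: min(266.3, 235.4, 157.1) = 157.1 kN → gross-section yield.

157.1 kN (gross-section yield governs)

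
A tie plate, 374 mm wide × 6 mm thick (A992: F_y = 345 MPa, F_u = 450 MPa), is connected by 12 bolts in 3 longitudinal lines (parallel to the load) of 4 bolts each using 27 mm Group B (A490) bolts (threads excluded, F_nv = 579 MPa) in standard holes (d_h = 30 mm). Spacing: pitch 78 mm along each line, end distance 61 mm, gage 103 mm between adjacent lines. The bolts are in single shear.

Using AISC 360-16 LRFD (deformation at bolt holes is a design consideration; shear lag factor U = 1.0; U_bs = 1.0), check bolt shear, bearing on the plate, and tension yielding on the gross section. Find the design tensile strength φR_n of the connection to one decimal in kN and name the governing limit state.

696.8 kN (gross-section yield governs)

Bolt shear: A_b = π(27)²/4 = 572.56 mm². φR_n = 0.75 × 579 × 572.56 × 12 × 1 = 2983.6 kN.
Bearing (6 mm plate, F_u = 450 MPa): end bolts L_c = 61 − 30/2 = 46, R_n = min(1.2×46×6×450, 2.4×27×6×450) = 149.04 kN/bolt; interior L_c = 78 − 30 = 48, R_n = 155.52 kN/bolt. φR_n = 0.75 × (3×149.04 + 9×155.52) = 1385.1 kN.
Tension yield (gross): A_g = 374×6 = 2244 mm². φR_n = 0.90 × 345 × 2244 = 696.8 kN.
Governing: min(2983.6, 1385.1, 696.8) = 696.8 kN → gross-section yield.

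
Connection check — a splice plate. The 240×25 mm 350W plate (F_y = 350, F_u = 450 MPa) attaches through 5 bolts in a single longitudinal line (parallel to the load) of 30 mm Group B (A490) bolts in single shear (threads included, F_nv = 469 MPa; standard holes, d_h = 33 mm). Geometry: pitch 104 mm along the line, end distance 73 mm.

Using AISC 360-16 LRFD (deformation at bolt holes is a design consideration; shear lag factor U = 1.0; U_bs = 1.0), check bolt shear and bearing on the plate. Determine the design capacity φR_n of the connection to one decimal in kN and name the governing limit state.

1243.2 kN (bolt shear governs)

Bolt shear: A_b = π(30)²/4 = 706.86 mm². φR_n = 0.75 × 469 × 706.86 × 5 × 1 = 1243.2 kN.
Bearing (25 mm plate, F_u = 450 MPa): end bolts L_c = 73 − 33/2 = 56.5, R_n = min(1.2×56.5×25×450, 2.4×30×25×450) = 762.75 kN/bolt; interior L_c = 104 − 33 = 71, R_n = 810 kN/bolt. φR_n = 0.75 × (1×762.75 + 4×810) = 3002.1 kN.
Governing: min(1243.2, 3002.1) = 1243.2 kN → bolt shear.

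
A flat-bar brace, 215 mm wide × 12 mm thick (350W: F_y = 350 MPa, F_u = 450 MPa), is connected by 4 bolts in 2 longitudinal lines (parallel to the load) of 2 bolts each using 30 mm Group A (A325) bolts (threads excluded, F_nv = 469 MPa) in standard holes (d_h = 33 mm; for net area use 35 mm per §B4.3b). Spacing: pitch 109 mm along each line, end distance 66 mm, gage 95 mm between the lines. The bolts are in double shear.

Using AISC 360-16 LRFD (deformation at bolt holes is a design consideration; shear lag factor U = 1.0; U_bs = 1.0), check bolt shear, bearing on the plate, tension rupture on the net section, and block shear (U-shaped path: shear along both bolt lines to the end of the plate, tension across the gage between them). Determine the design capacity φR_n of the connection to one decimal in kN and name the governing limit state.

Bolt shear: A_b = π(30)²/4 = 706.86 mm². φR_n = 0.75 × 469 × 706.86 × 4 × 2 = 1989.1 kN.
Bearing (12 mm plate, F_u = 450 MPa): end bolts L_c = 66 − 33/2 = 49.5, R_n = min(1.2×49.5×12×450, 2.4×30×12×450) = 320.76 kN/bolt; interior L_c = 109 − 33 = 76, R_n = 388.8 kN/bolt. φR_n = 0.75 × (2×320.76 + 2×388.8) = 1064.3 kN.
Tension rupture (net): A_n = (215 − 2×35)×12 = 1740 mm² (U = 1.0, A_e = A_n). φR_n = 0.75 × 450 × 1740 = 587.3 kN.
Block shear: shear path 2×[66+1×109] = 2×175 mm, A_gv = 4200, A_nv = 2×(175 − 1.5×35)×12 = 2940 mm²; tension across gage: (95 − 1×35)×12 = 720 mm². R_n = min(0.6×450×2940, 0.6×350×4200) + 1.0×450×720 = min(793.8, 882) + 324 = 1117.8 kN. φR_n = 0.75 × 1117.8 = 838.4 kN.
Governing: min(1989.1, 1064.3, 587.3, 838.4) = 587.3 kN → net-section rupture.

587.3 kN (net-section rupture governs)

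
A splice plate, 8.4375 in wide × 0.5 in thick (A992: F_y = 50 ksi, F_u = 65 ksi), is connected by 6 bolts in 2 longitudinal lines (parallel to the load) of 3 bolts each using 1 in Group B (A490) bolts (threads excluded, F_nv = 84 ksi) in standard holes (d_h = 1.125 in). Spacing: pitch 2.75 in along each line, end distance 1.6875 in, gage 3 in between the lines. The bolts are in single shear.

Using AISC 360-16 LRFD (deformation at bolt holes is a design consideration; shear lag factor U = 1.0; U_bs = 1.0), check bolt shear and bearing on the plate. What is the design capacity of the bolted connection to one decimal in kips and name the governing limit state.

255.9 kips (bearing governs)

Bolt shear: A_b = π(1)²/4 = 0.7854 in². φR_n = 0.75 × 84 × 0.7854 × 6 × 1 = 296.9 kips.
Bearing (0.5 in plate, F_u = 65 ksi): end bolts L_c = 1.6875 − 1.125/2 = 1.125, R_n = min(1.2×1.125×0.5×65, 2.4×1×0.5×65) = 43.875 kips/bolt; interior L_c = 2.75 − 1.125 = 1.625, R_n = 63.375 kips/bolt. φR_n = 0.75 × (2×43.875 + 4×63.375) = 255.9 kips.
Governing: min(296.9, 255.9) = 255.9 kips → bearing.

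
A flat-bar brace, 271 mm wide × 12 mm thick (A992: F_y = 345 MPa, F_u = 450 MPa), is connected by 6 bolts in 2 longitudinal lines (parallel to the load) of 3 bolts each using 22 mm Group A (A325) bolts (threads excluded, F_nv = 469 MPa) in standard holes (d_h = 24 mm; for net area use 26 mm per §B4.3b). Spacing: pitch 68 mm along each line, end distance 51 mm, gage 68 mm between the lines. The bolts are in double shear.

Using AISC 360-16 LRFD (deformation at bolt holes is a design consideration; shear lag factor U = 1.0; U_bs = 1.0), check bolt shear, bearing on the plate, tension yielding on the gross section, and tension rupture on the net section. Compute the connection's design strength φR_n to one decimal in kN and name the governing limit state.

Bolt shear: A_b = π(22)²/4 = 380.13 mm². φR_n = 0.75 × 469 × 380.13 × 6 × 2 = 1604.5 kN.
Bearing (12 mm plate, F_u = 450 MPa): end bolts L_c = 51 − 24/2 = 39, R_n = min(1.2×39×12×450, 2.4×22×12×450) = 252.72 kN/bolt; interior L_c = 68 − 24 = 44, R_n = 285.12 kN/bolt. φR_n = 0.75 × (2×252.72 + 4×285.12) = 1234.4 kN.
Tension yield (gross): A_g = 271×12 = 3252 mm². φR_n = 0.90 × 345 × 3252 = 1009.7 kN.
Tension rupture (net): A_n = (271 − 2×26)×12 = 2628 mm² (U = 1.0, A_e = A_n). φR_n = 0.75 × 450 × 2628 = 887.0 kN.
Governing: min(1604.5, 1234.4, 1009.7, 887.0) = 887.0 kN → net-section rupture.

887.0 kN (net-section rupture governs)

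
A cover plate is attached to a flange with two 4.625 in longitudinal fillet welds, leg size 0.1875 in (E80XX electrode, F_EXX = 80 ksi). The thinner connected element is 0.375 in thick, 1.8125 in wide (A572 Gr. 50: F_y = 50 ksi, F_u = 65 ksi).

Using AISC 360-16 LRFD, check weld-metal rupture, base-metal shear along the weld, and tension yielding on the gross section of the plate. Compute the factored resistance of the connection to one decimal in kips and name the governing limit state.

30.6 kips (gross-section yield governs)

Weld metal: throat = 0.707×0.1875 = 0.13256 in, L = 2×4.625 = 9.25 in. φR_n = 0.75 × 0.6 × 80 × 0.13256 × 9.25 = 44.1 kips.
Base metal shear (0.375 in plate): yield φR_n = 1.0×0.6×50×0.375×9.25 = 104.1 kips; rupture φR_n = 0.75×0.6×65×0.375×9.25 = 101.5 kips; take 101.5 kips (rupture).
Tension yield (gross): A_g = 1.8125×0.375 = 0.67969 in². φR_n = 0.90 × 50 × 0.67969 = 30.6 kips.
Governing: min(44.1, 101.5, 30.6) = 30.6 kips → gross-section yield.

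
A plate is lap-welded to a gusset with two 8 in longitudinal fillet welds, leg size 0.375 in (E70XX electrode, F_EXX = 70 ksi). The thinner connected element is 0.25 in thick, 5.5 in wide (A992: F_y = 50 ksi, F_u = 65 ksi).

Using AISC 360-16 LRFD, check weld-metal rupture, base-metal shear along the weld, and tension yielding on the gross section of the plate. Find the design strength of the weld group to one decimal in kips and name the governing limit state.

Weld metal: throat = 0.707×0.375 = 0.26513 in, L = 2×8 = 16 in. φR_n = 0.75 × 0.6 × 70 × 0.26513 × 16 = 133.6 kips.
Base metal shear (0.25 in plate): yield φR_n = 1.0×0.6×50×0.25×16 = 120.0 kips; rupture φR_n = 0.75×0.6×65×0.25×16 = 117.0 kips; take 117.0 kips (rupture).
Tension yield (gross): A_g = 5.5×0.25 = 1.375 in². φR_n = 0.90 × 50 × 1.375 = 61.9 kips.
Governing: min(133.6, 117.0, 61.9) = 61.9 kips → gross-section yield.

61.9 kips (gross-section yield governs)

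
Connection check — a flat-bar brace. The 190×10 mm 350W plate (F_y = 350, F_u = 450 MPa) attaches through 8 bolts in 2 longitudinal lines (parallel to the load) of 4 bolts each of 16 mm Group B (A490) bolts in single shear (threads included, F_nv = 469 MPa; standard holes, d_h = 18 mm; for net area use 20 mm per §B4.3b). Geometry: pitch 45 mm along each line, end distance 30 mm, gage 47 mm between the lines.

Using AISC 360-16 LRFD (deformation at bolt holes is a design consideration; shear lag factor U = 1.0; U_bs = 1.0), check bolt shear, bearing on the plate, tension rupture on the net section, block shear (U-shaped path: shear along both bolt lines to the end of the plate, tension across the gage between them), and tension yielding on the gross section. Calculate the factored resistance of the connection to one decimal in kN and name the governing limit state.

Bolt shear: A_b = π(16)²/4 = 201.06 mm². φR_n = 0.75 × 469 × 201.06 × 8 × 1 = 565.8 kN.
Bearing (10 mm plate, F_u = 450 MPa): end bolts L_c = 30 − 18/2 = 21, R_n = min(1.2×21×10×450, 2.4×16×10×450) = 113.4 kN/bolt; interior L_c = 45 − 18 = 27, R_n = 145.8 kN/bolt. φR_n = 0.75 × (2×113.4 + 6×145.8) = 826.2 kN.
Tension rupture (net): A_n = (190 − 2×20)×10 = 1500 mm² (U = 1.0, A_e = A_n). φR_n = 0.75 × 450 × 1500 = 506.3 kN.
Block shear: shear path 2×[30+3×45] = 2×165 mm, A_gv = 3300, A_nv = 2×(165 − 3.5×20)×10 = 1900 mm²; tension across gage: (47 − 1×20)×10 = 270 mm². R_n = min(0.6×450×1900, 0.6×350×3300) + 1.0×450×270 = min(513, 693) + 121.5 = 634.5 kN. φR_n = 0.75 × 634.5 = 475.9 kN.
Tension yield (gross): A_g = 190×10 = 1900 mm². φR_n = 0.90 × 350 × 1900 = 598.5 kN.
Governing: min(565.8, 826.2, 506.3, 475.9, 598.5) = 475.9 kN → block shear.

475.9 kN (block shear governs)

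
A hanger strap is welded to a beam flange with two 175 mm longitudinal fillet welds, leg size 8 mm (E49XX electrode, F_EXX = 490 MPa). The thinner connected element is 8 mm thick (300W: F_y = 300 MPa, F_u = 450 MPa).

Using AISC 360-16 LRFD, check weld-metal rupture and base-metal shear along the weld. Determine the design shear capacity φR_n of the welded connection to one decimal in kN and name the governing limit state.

Weld metal: throat = 0.707×8 = 5.656 mm, L = 2×175 = 350 mm. φR_n = 0.75 × 0.6 × 490 × 5.656 × 350 = 436.5 kN.
Base metal shear (8 mm plate): yield φR_n = 1.0×0.6×300×8×350 = 504.0 kN; rupture φR_n = 0.75×0.6×450×8×350 = 567.0 kN; take 504.0 kN (yield).
Governing: min(436.5, 504.0) = 436.5 kN → weld metal.

436.5 kN (weld metal governs)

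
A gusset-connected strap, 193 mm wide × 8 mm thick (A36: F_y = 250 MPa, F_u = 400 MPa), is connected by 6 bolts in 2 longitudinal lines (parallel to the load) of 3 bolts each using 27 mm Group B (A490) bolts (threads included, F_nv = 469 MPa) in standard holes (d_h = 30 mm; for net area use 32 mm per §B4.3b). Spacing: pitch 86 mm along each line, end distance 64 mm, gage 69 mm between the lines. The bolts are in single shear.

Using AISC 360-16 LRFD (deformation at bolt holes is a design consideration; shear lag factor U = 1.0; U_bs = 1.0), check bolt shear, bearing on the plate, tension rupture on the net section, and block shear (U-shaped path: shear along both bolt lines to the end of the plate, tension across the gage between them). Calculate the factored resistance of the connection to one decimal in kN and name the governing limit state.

309.6 kN (net-section rupture governs)

Bolt shear: A_b = π(27)²/4 = 572.56 mm². φR_n = 0.75 × 469 × 572.56 × 6 × 1 = 1208.4 kN.
Bearing (8 mm plate, F_u = 400 MPa): end bolts L_c = 64 − 30/2 = 49, R_n = min(1.2×49×8×400, 2.4×27×8×400) = 188.16 kN/bolt; interior L_c = 86 − 30 = 56, R_n = 207.36 kN/bolt. φR_n = 0.75 × (2×188.16 + 4×207.36) = 904.3 kN.
Tension rupture (net): A_n = (193 − 2×32)×8 = 1032 mm² (U = 1.0, A_e = A_n). φR_n = 0.75 × 400 × 1032 = 309.6 kN.
Block shear: shear path 2×[64+2×86] = 2×236 mm, A_gv = 3776, A_nv = 2×(236 − 2.5×32)×8 = 2496 mm²; tension across gage: (69 − 1×32)×8 = 296 mm². R_n = min(0.6×400×2496, 0.6×250×3776) + 1.0×400×296 = min(599.04, 566.4) + 118.4 = 684.8 kN. φR_n = 0.75 × 684.8 = 513.6 kN.
Governing: min(1208.4, 904.3, 309.6, 513.6) = 309.6 kN → net-section rupture.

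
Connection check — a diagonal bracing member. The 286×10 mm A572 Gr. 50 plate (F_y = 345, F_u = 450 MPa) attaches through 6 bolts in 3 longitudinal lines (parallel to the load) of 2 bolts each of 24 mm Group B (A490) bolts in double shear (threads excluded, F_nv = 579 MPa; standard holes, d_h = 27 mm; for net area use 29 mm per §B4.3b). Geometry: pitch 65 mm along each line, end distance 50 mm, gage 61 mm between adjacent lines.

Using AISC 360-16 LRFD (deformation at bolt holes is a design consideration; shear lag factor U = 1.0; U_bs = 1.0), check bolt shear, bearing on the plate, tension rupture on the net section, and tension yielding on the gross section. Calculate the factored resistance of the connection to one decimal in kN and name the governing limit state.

Bolt shear: A_b = π(24)²/4 = 452.39 mm². φR_n = 0.75 × 579 × 452.39 × 6 × 2 = 2357.4 kN.
Bearing (10 mm plate, F_u = 450 MPa): end bolts L_c = 50 − 27/2 = 36.5, R_n = min(1.2×36.5×10×450, 2.4×24×10×450) = 197.1 kN/bolt; interior L_c = 65 − 27 = 38, R_n = 205.2 kN/bolt. φR_n = 0.75 × (3×197.1 + 3×205.2) = 905.2 kN.
Tension rupture (net): A_n = (286 − 3×29)×10 = 1990 mm² (U = 1.0, A_e = A_n). φR_n = 0.75 × 450 × 1990 = 671.6 kN.
Tension yield (gross): A_g = 286×10 = 2860 mm². φR_n = 0.90 × 345 × 2860 = 888.0 kN.
Governing: min(2357.4, 905.2, 671.6, 888.0) = 671.6 kN → net-section rupture.

671.6 kN (net-section rupture governs)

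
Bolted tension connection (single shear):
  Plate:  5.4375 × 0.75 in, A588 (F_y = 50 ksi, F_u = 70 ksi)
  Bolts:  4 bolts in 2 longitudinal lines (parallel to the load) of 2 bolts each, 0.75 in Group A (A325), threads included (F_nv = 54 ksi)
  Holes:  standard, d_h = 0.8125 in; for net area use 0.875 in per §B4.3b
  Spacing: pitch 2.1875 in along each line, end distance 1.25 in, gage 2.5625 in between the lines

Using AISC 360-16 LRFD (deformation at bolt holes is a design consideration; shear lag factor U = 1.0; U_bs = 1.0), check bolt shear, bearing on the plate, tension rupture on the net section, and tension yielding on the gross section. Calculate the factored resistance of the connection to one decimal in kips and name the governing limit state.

Bolt shear: A_b = π(0.75)²/4 = 0.44179 in². φR_n = 0.75 × 54 × 0.44179 × 4 × 1 = 71.6 kips.
Bearing (0.75 in plate, F_u = 70 ksi): end bolts L_c = 1.25 − 0.8125/2 = 0.84375, R_n = min(1.2×0.84375×0.75×70, 2.4×0.75×0.75×70) = 53.156 kips/bolt; interior L_c = 2.1875 − 0.8125 = 1.375, R_n = 86.625 kips/bolt. φR_n = 0.75 × (2×53.156 + 2×86.625) = 209.7 kips.
Tension rupture (net): A_n = (5.4375 − 2×0.875)×0.75 = 2.7656 in² (U = 1.0, A_e = A_n). φR_n = 0.75 × 70 × 2.7656 = 145.2 kips.
Tension yield (gross): A_g = 5.4375×0.75 = 4.0781 in². φR_n = 0.90 × 50 × 4.0781 = 183.5 kips.
Governing: min(71.6, 209.7, 145.2, 183.5) = 71.6 kips → bolt shear.

71.6 kips (bolt shear governs)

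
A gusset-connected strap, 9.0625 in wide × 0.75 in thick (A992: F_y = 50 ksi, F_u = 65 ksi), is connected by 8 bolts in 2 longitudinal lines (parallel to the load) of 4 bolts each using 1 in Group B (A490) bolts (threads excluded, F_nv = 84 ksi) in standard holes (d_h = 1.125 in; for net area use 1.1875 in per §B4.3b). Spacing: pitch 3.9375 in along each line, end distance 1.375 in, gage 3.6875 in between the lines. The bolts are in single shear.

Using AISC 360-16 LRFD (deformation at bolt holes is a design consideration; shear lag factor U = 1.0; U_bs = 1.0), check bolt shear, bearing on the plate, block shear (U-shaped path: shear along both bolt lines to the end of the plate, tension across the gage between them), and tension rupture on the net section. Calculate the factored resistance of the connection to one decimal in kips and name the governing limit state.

Bolt shear: A_b = π(1)²/4 = 0.7854 in². φR_n = 0.75 × 84 × 0.7854 × 8 × 1 = 395.8 kips.
Bearing (0.75 in plate, F_u = 65 ksi): end bolts L_c = 1.375 − 1.125/2 = 0.8125, R_n = min(1.2×0.8125×0.75×65, 2.4×1×0.75×65) = 47.531 kips/bolt; interior L_c = 3.9375 − 1.125 = 2.8125, R_n = 117 kips/bolt. φR_n = 0.75 × (2×47.531 + 6×117) = 597.8 kips.
Block shear: shear path 2×[1.375+3×3.9375] = 2×13.1875 in, A_gv = 19.781, A_nv = 2×(13.1875 − 3.5×1.1875)×0.75 = 13.547 in²; tension across gage: (3.6875 − 1×1.1875)×0.75 = 1.875 in². R_n = min(0.6×65×13.547, 0.6×50×19.781) + 1.0×65×1.875 = min(528.33, 593.43) + 121.88 = 650.21 kips. φR_n = 0.75 × 650.21 = 487.7 kips.
Tension rupture (net): A_n = (9.0625 − 2×1.1875)×0.75 = 5.0156 in² (U = 1.0, A_e = A_n). φR_n = 0.75 × 65 × 5.0156 = 244.5 kips.
Governing: min(395.8, 597.8, 487.7, 244.5) = 244.5 kips → net-section rupture.

244.5 kips (net-section rupture governs)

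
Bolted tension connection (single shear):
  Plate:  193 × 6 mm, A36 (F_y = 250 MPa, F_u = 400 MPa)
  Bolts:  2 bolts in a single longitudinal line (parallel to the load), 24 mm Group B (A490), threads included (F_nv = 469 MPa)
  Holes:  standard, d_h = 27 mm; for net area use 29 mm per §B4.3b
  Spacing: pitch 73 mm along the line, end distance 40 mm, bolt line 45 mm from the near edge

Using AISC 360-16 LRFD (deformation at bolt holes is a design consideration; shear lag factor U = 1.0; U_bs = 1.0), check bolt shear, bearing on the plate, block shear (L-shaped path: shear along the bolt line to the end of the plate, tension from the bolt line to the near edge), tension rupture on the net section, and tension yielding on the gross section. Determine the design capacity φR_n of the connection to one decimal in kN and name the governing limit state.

Bolt shear: A_b = π(24)²/4 = 452.39 mm². φR_n = 0.75 × 469 × 452.39 × 2 × 1 = 318.3 kN.
Bearing (6 mm plate, F_u = 400 MPa): end bolts L_c = 40 − 27/2 = 26.5, R_n = min(1.2×26.5×6×400, 2.4×24×6×400) = 76.32 kN/bolt; interior L_c = 73 − 27 = 46, R_n = 132.48 kN/bolt. φR_n = 0.75 × (1×76.32 + 1×132.48) = 156.6 kN.
Block shear: shear path 1×[40+1×73] = 1×113 mm, A_gv = 678, A_nv = 1×(113 − 1.5×29)×6 = 417 mm²; tension to near edge: (45 − 0.5×29)×6 = 183 mm². R_n = min(0.6×400×417, 0.6×250×678) + 1.0×400×183 = min(100.08, 101.7) + 73.2 = 173.28 kN. φR_n = 0.75 × 173.28 = 130.0 kN.
Tension rupture (net): A_n = (193 − 1×29)×6 = 984 mm² (U = 1.0, A_e = A_n). φR_n = 0.75 × 400 × 984 = 295.2 kN.
Tension yield (gross): A_g = 193×6 = 1158 mm². φR_n = 0.90 × 250 × 1158 = 260.6 kN.
Governing: min(318.3, 156.6, 130.0, 295.2, 260.6) = 130.0 kN → block shear.

130.0 kN (block shear governs)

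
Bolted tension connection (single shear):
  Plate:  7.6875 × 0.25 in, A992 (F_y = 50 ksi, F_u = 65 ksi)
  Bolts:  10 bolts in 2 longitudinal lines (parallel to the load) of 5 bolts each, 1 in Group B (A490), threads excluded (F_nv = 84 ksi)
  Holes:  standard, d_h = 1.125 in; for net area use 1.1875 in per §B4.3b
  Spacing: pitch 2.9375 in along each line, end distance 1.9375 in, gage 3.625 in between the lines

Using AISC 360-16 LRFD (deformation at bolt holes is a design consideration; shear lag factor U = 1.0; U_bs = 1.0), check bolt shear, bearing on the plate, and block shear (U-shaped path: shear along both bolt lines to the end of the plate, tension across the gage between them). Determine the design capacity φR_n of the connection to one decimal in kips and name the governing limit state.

151.7 kips (block shear governs)

Bolt shear: A_b = π(1)²/4 = 0.7854 in². φR_n = 0.75 × 84 × 0.7854 × 10 × 1 = 494.8 kips.
Bearing (0.25 in plate, F_u = 65 ksi): end bolts L_c = 1.9375 − 1.125/2 = 1.375, R_n = min(1.2×1.375×0.25×65, 2.4×1×0.25×65) = 26.813 kips/bolt; interior L_c = 2.9375 − 1.125 = 1.8125, R_n = 35.344 kips/bolt. φR_n = 0.75 × (2×26.813 + 8×35.344) = 252.3 kips.
Block shear: shear path 2×[1.9375+4×2.9375] = 2×13.6875 in, A_gv = 6.8438, A_nv = 2×(13.6875 − 4.5×1.1875)×0.25 = 4.1719 in²; tension across gage: (3.625 − 1×1.1875)×0.25 = 0.60938 in². R_n = min(0.6×65×4.1719, 0.6×50×6.8438) + 1.0×65×0.60938 = min(162.7, 205.31) + 39.61 = 202.31 kips. φR_n = 0.75 × 202.31 = 151.7 kips.
Governing: min(494.8, 252.3, 151.7) = 151.7 kips → block shear.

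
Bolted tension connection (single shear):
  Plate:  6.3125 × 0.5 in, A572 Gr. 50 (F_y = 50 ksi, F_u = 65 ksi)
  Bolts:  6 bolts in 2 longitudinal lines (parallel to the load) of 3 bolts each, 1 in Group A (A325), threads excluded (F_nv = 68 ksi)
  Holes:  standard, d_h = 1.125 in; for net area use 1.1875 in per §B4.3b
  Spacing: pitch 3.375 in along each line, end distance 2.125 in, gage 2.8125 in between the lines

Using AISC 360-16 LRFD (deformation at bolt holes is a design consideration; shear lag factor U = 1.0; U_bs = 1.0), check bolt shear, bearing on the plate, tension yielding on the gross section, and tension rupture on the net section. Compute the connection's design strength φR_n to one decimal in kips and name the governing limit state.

Bolt shear: A_b = π(1)²/4 = 0.7854 in². φR_n = 0.75 × 68 × 0.7854 × 6 × 1 = 240.3 kips.
Bearing (0.5 in plate, F_u = 65 ksi): end bolts L_c = 2.125 − 1.125/2 = 1.5625, R_n = min(1.2×1.5625×0.5×65, 2.4×1×0.5×65) = 60.938 kips/bolt; interior L_c = 3.375 − 1.125 = 2.25, R_n = 78 kips/bolt. φR_n = 0.75 × (2×60.938 + 4×78) = 325.4 kips.
Tension yield (gross): A_g = 6.3125×0.5 = 3.1563 in². φR_n = 0.90 × 50 × 3.1563 = 142.0 kips.
Tension rupture (net): A_n = (6.3125 − 2×1.1875)×0.5 = 1.9688 in² (U = 1.0, A_e = A_n). φR_n = 0.75 × 65 × 1.9688 = 96.0 kips.
Governing: min(240.3, 325.4, 142.0, 96.0) = 96.0 kips → net-section rupture.

96.0 kips (net-section rupture governs)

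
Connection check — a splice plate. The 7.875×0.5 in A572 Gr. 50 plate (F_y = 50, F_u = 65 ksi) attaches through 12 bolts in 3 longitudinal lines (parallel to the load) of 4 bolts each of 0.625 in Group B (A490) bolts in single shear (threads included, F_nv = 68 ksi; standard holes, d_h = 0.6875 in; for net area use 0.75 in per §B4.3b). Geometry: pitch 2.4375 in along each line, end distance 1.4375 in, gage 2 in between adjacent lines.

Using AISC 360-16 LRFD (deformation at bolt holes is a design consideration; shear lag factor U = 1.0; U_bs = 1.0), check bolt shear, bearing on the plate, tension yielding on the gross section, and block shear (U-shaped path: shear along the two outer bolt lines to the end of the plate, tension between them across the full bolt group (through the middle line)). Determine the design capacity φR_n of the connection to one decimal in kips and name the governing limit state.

Bolt shear: A_b = π(0.625)²/4 = 0.3068 in². φR_n = 0.75 × 68 × 0.3068 × 12 × 1 = 187.8 kips.
Bearing (0.5 in plate, F_u = 65 ksi): end bolts L_c = 1.4375 − 0.6875/2 = 1.09375, R_n = min(1.2×1.09375×0.5×65, 2.4×0.625×0.5×65) = 42.656 kips/bolt; interior L_c = 2.4375 − 0.6875 = 1.75, R_n = 48.75 kips/bolt. φR_n = 0.75 × (3×42.656 + 9×48.75) = 425.0 kips.
Tension yield (gross): A_g = 7.875×0.5 = 3.9375 in². φR_n = 0.90 × 50 × 3.9375 = 177.2 kips.
Block shear: shear path 2×[1.4375+3×2.4375] = 2×8.75 in, A_gv = 8.75, A_nv = 2×(8.75 − 3.5×0.75)×0.5 = 6.125 in²; tension across gage: (4 − 2×0.75)×0.5 = 1.25 in². R_n = min(0.6×65×6.125, 0.6×50×8.75) + 1.0×65×1.25 = min(238.88, 262.5) + 81.25 = 320.13 kips. φR_n = 0.75 × 320.13 = 240.1 kips.
Governing: min(187.8, 425.0, 177.2, 240.1) = 177.2 kips → gross-section yield.

177.2 kips (gross-section yield governs)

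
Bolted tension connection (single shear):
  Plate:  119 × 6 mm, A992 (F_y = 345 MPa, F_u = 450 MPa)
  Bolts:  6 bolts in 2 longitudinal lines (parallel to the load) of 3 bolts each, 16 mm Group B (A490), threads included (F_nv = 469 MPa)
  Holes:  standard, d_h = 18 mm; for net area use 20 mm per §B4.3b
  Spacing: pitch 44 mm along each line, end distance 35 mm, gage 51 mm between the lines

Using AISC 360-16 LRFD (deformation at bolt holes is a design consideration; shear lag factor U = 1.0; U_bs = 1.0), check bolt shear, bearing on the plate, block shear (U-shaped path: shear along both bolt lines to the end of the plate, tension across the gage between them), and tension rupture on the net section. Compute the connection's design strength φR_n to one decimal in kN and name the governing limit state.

Bolt shear: A_b = π(16)²/4 = 201.06 mm². φR_n = 0.75 × 469 × 201.06 × 6 × 1 = 424.3 kN.
Bearing (6 mm plate, F_u = 450 MPa): end bolts L_c = 35 − 18/2 = 26, R_n = min(1.2×26×6×450, 2.4×16×6×450) = 84.24 kN/bolt; interior L_c = 44 − 18 = 26, R_n = 84.24 kN/bolt. φR_n = 0.75 × (2×84.24 + 4×84.24) = 379.1 kN.
Block shear: shear path 2×[35+2×44] = 2×123 mm, A_gv = 1476, A_nv = 2×(123 − 2.5×20)×6 = 876 mm²; tension across gage: (51 − 1×20)×6 = 186 mm². R_n = min(0.6×450×876, 0.6×345×1476) + 1.0×450×186 = min(236.52, 305.53) + 83.7 = 320.22 kN. φR_n = 0.75 × 320.22 = 240.2 kN.
Tension rupture (net): A_n = (119 − 2×20)×6 = 474 mm² (U = 1.0, A_e = A_n). φR_n = 0.75 × 450 × 474 = 160.0 kN.
Governing: min(424.3, 379.1, 240.2, 160.0) = 160.0 kN → net-section rupture.

160.0 kN (net-section rupture governs)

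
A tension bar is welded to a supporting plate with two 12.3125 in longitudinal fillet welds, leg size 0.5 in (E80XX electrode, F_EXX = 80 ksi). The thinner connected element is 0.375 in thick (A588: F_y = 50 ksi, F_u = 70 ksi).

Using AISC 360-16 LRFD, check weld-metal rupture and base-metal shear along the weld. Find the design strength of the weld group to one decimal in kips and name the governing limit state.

277.0 kips (base-metal shear governs)

Weld metal: throat = 0.707×0.5 = 0.3535 in, L = 2×12.3125 = 24.625 in. φR_n = 0.75 × 0.6 × 80 × 0.3535 × 24.625 = 313.4 kips.
Base metal shear (0.375 in plate): yield φR_n = 1.0×0.6×50×0.375×24.625 = 277.0 kips; rupture φR_n = 0.75×0.6×70×0.375×24.625 = 290.9 kips; take 277.0 kips (yield).
Governing: min(313.4, 277.0) = 277.0 kips → base-metal shear.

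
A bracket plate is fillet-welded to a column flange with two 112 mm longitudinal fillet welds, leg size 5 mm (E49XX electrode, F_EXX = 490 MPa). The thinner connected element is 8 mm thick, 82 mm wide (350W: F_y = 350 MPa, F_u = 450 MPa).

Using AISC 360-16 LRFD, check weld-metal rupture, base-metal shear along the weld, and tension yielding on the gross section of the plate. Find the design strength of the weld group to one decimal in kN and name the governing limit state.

174.6 kN (weld metal governs)

Weld metal: throat = 0.707×5 = 3.535 mm, L = 2×112 = 224 mm. φR_n = 0.75 × 0.6 × 490 × 3.535 × 224 = 174.6 kN.
Base metal shear (8 mm plate): yield φR_n = 1.0×0.6×350×8×224 = 376.3 kN; rupture φR_n = 0.75×0.6×450×8×224 = 362.9 kN; take 362.9 kN (rupture).
Tension yield (gross): A_g = 82×8 = 656 mm². φR_n = 0.90 × 350 × 656 = 206.6 kN.
Governing: min(174.6, 362.9, 206.6) = 174.6 kN → weld metal.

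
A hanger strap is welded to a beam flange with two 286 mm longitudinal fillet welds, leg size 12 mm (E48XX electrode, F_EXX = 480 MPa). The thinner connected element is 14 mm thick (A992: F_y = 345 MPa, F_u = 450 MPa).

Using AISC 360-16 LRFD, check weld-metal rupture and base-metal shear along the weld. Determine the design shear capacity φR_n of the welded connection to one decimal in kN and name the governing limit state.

1048.2 kN (weld metal governs)

Weld metal: throat = 0.707×12 = 8.484 mm, L = 2×286 = 572 mm. φR_n = 0.75 × 0.6 × 480 × 8.484 × 572 = 1048.2 kN.
Base metal shear (14 mm plate): yield φR_n = 1.0×0.6×345×14×572 = 1657.7 kN; rupture φR_n = 0.75×0.6×450×14×572 = 1621.6 kN; take 1621.6 kN (rupture).
Governing: min(1048.2, 1621.6) = 1048.2 kN → weld metal.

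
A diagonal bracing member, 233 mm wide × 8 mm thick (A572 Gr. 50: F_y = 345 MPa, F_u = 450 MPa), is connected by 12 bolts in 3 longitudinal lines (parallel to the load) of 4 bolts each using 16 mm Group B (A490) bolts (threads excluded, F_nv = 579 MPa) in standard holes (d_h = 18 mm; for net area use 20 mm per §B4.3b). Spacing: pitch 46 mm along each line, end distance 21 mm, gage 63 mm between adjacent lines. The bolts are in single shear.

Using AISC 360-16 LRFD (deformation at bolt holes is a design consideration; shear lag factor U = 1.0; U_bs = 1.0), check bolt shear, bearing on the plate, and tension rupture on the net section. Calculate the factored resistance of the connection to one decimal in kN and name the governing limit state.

Bolt shear: A_b = π(16)²/4 = 201.06 mm². φR_n = 0.75 × 579 × 201.06 × 12 × 1 = 1047.7 kN.
Bearing (8 mm plate, F_u = 450 MPa): end bolts L_c = 21 − 18/2 = 12, R_n = min(1.2×12×8×450, 2.4×16×8×450) = 51.84 kN/bolt; interior L_c = 46 − 18 = 28, R_n = 120.96 kN/bolt. φR_n = 0.75 × (3×51.84 + 9×120.96) = 933.1 kN.
Tension rupture (net): A_n = (233 − 3×20)×8 = 1384 mm² (U = 1.0, A_e = A_n). φR_n = 0.75 × 450 × 1384 = 467.1 kN.
Governing: min(1047.7, 933.1, 467.1) = 467.1 kN → net-section rupture.

467.1 kN (net-section rupture governs)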